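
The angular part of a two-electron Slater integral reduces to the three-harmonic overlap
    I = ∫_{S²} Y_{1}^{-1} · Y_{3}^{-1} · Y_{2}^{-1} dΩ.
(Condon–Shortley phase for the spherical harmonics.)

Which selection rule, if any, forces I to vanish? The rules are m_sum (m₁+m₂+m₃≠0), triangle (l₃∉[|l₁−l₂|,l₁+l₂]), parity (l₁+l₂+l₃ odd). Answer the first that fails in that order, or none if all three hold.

m_sum

m₁+m₂+m₃ = -1 − 1 − 1 = -3  ✗
triangle: |1−3|=2 ≤ l₃=2 ≤ 1+3=4
parity: l₁+l₂+l₃ = 6 is even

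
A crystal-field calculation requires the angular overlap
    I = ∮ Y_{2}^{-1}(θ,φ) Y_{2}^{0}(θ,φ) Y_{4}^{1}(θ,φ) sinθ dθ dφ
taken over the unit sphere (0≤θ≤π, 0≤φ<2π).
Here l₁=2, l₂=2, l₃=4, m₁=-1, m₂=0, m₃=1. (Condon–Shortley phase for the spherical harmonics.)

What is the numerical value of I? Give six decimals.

-0.220728

m-sum 0 ✓  L=8 even ✓  0≤4≤4 ✓
Π(2lᵢ+1) = 5×5×9 = 225
triangle coeff Δ(2,2,4) = 1/630
Σ_t [0,0]: t=0:+1/16 = 1/16
(3j)²=2/35 [(2 2 4; 0 0 0)], sign=+1
Σ_t [0,0]: t=0:+1/24 = 1/24
(3j)²=1/21 [(2 2 4; -1 0 1)], sign=-1
⇒ 4πI² = 30/49
I = (-1)√(30/49/(4π)) = -0.22072812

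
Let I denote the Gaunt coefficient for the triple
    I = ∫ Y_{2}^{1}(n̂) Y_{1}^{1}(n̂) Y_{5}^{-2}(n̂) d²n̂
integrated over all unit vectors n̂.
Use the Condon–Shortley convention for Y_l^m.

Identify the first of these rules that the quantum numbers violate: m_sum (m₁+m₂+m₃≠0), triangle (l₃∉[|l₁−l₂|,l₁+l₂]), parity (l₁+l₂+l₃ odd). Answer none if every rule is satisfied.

triangle

m₁+m₂+m₃ = 1 + 1 − 2 = 0  ✓
triangle: |2−1|=1 ≤ l₃=5 ≤ 2+1=3  ✗
parity: l₁+l₂+l₃ = 8 is even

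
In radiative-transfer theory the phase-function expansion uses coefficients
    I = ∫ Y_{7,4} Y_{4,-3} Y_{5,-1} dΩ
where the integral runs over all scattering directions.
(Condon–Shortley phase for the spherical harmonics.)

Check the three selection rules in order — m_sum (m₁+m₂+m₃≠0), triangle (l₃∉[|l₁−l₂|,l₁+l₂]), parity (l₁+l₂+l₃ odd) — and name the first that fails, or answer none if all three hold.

none

azimuthal sum: 4 − 3 − 1 = 0  ✓
3 ≤ 5 ≤ 11 (triangle on l)  ✓
L = 7 + 4 + 5 = 16 (even)  ✓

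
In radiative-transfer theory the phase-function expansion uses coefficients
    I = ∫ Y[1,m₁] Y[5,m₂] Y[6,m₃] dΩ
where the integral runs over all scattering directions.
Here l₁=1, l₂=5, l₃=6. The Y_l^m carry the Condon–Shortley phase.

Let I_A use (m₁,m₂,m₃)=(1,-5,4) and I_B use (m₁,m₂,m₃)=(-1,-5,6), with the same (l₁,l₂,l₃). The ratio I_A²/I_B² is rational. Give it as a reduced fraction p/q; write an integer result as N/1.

Shared (l₁,l₂,l₃)=(1,5,6): N and (l;000)² cancel in I_A²/I_B².
A: Δ = 0!·2!·10!/13! = 1/858; Racah Σ t=0..0: t=0:+1/7257600 = 1/7257600; ⇒ 3j(1 5 6; 1 -5 4)² = 1/858, sgn +1
B: Δ = 0!·2!·10!/13! = 1/858; Racah Σ t=0..0: t=0:+1/7257600 = 1/7257600; ⇒ 3j(1 5 6; -1 -5 6)² = 1/13, sgn +1
I_A²/I_B² = (1/858)/(1/13) = 1/66

1/66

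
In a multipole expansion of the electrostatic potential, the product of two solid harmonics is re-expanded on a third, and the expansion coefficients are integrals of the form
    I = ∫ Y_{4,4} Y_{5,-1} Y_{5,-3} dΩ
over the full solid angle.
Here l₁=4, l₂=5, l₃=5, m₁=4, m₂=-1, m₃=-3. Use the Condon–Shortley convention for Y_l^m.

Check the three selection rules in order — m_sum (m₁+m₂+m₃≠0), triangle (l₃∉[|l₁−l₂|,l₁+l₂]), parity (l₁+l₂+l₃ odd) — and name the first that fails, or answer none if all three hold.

azimuthal sum: 4 − 1 − 3 = 0  ✓
1 ≤ 5 ≤ 9 (triangle on l)  ✓
L = 4 + 5 + 5 = 14 (even)  ✓

none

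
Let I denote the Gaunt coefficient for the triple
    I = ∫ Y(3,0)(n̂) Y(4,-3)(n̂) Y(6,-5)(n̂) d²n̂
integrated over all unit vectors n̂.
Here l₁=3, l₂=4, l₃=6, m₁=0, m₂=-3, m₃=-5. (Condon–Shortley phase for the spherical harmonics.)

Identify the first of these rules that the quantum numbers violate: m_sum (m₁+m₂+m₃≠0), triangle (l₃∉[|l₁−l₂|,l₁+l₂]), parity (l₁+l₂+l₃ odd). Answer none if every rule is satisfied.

m_sum

m₁+m₂+m₃ = 0 − 3 − 5 = -8  ✗
triangle: |3−4|=1 ≤ l₃=6 ≤ 3+4=7
parity: l₁+l₂+l₃ = 13 is odd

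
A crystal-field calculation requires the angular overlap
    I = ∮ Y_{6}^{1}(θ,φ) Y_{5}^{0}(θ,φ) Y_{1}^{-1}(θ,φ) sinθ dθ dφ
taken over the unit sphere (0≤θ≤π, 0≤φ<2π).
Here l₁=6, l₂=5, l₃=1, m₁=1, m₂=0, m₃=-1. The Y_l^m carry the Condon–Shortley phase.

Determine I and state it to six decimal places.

Checks pass: Σm=0; 12 even; l₃=1∈[1,11].
(2·6+1)(2·5+1)(2·1+1) = 429
Δ: 10! 2! 0! / 13! → 1/858
sum: t=5:−1/14400 = -1/14400
3j²(6 5 1; 0 0 0) = Δ·Π!·Σ² = 6/143  (sign +1)
sum: t=5:−1/28800 = -1/28800
3j²(6 5 1; 1 0 -1) = Δ·Π!·Σ² = 7/286  (sign -1)
combine: 4πI² = 429·6/143·7/286 = 63/143
take √, sign -1: I = -0.18723944

-0.187239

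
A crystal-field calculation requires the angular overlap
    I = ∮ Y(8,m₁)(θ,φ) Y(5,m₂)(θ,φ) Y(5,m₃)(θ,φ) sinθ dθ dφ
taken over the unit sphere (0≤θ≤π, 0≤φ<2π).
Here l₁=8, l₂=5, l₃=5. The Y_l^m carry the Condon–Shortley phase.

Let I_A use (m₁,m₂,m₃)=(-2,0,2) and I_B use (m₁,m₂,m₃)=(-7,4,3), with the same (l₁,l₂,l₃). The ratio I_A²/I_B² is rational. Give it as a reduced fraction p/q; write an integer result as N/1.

15/286

l's match ⇒ only the (l;m) 3-j factors differ between A and B.
A: triangle coeff Δ(8,5,5) = 1/37413090; Σ_t [3,5]: t=3:−1/7257600 t=4:+1/829440 t=5:−1/1036800 = 1/9676800; (3j)²=15/46189 [(8 5 5; -2 0 2)], sign=-1
B: triangle coeff Δ(8,5,5) = 1/37413090; Σ_t [7,8]: t=7:−1/406425600 t=8:+1/203212800 = 1/406425600; (3j)²=2/323 [(8 5 5; -7 4 3)], sign=+1
I_A²/I_B² = (15/46189)/(2/323) = 15/286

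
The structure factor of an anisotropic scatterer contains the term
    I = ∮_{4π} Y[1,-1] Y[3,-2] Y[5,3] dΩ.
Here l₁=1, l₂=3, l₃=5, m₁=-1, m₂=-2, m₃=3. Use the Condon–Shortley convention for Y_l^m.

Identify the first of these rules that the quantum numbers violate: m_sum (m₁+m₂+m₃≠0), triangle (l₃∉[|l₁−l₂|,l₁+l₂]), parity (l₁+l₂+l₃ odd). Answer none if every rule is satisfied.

Σmᵢ = 0  ✓
l₃∈[|l₁−l₂|,l₁+l₂]=[2,4], have l₃=5  ✗
Σlᵢ = 9 ⇒ odd

triangle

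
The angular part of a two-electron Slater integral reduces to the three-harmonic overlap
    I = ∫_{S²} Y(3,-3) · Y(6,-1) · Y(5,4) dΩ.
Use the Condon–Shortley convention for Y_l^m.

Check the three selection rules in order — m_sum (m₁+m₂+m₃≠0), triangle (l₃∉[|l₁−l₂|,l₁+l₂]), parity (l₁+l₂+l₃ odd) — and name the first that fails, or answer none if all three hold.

none

Σmᵢ = 0  ✓
l₃∈[|l₁−l₂|,l₁+l₂]=[3,9], have l₃=5  ✓
Σlᵢ = 14 ⇒ even  ✓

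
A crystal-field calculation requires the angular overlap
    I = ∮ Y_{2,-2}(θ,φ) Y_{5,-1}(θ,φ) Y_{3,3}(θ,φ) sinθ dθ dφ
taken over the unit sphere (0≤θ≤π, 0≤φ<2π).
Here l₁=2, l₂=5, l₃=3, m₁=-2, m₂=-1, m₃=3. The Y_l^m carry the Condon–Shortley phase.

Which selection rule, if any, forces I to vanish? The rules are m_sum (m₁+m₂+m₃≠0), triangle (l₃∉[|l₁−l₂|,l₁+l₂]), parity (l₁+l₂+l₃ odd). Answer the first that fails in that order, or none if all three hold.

azimuthal sum: -2 − 1 + 3 = 0  ✓
3 ≤ 3 ≤ 7 (triangle on l)  ✓
L = 2 + 5 + 3 = 10 (even)  ✓

none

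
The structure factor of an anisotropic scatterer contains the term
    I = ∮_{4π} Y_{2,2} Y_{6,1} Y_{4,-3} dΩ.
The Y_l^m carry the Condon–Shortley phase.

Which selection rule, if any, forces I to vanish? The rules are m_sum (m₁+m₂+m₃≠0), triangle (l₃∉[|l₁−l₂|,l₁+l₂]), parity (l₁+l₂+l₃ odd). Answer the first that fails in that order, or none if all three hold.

m₁+m₂+m₃ = 2 + 1 − 3 = 0  ✓
triangle: |2−6|=4 ≤ l₃=4 ≤ 2+6=8  ✓
parity: l₁+l₂+l₃ = 12 is even  ✓

none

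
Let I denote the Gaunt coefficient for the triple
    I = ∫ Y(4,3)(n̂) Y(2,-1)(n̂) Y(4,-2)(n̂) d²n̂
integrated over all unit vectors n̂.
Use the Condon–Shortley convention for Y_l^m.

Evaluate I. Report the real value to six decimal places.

Rules hold: Σm=0, L=10 even, 2≤4≤6.
N = 9·5·9 = 405
Δ = 2!·6!·2!/11! = 1/13860
Racah Σ t=0..2: t=0:+1/192 t=1:−1/36 t=2:+1/192 = -5/288
⇒ 3j(4 2 4; 0 0 0)² = 20/693, sgn -1
Racah Σ t=0..1: t=0:+1/240 t=1:−1/1440 = 1/288
⇒ 3j(4 2 4; 3 -1 -2)² = 5/132, sgn +1
4πI² = N·(3j₀)²·(3jₘ)² = 375/847
I = -1·√(0.442739/4π) = -0.18770204

-0.187702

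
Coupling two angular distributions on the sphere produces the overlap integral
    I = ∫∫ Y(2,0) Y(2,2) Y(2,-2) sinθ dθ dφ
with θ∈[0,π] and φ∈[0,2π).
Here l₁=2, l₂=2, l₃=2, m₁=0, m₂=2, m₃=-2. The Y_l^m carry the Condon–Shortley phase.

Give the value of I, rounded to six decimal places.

-0.180224

Checks pass: Σm=0; 6 even; l₃=2∈[0,4].
(2·2+1)(2·2+1)(2·2+1) = 125
Δ: 2! 2! 2! / 7! → 1/630
sum: t=0:+1/8 t=1:−1/1 t=2:+1/8 = -3/4
3j²(2 2 2; 0 0 0) = Δ·Π!·Σ² = 2/35  (sign -1)
sum: t=2:+1/8 = 1/8
3j²(2 2 2; 0 2 -2) = Δ·Π!·Σ² = 2/35  (sign +1)
combine: 4πI² = 125·2/35·2/35 = 20/49
take √, sign -1: I = -0.18022375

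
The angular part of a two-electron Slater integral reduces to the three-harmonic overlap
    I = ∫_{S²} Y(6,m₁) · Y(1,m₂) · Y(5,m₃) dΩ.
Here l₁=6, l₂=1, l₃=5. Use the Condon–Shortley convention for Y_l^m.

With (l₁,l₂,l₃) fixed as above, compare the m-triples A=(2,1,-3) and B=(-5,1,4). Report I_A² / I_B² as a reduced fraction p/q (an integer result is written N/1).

6/55

Shared (l₁,l₂,l₃)=(6,1,5): N and (l;000)² cancel in I_A²/I_B².
A: Δ = 2!·10!·0!/13! = 1/858; Racah Σ t=2..2: t=2:+1/161280 = 1/161280; ⇒ 3j(6 1 5; 2 1 -3)² = 1/143, sgn +1
B: Δ = 2!·10!·0!/13! = 1/858; Racah Σ t=2..2: t=2:+1/725760 = 1/725760; ⇒ 3j(6 1 5; -5 1 4)² = 5/78, sgn -1
I_A²/I_B² = (1/143)/(5/78) = 6/55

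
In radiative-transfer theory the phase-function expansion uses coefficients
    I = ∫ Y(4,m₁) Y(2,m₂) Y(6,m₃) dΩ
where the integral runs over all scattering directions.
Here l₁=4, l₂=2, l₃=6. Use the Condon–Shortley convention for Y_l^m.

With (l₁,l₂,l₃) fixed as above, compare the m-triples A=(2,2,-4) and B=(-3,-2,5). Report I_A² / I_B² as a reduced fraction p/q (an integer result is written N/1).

Shared (l₁,l₂,l₃)=(4,2,6): N and (l;000)² cancel in I_A²/I_B².
A: Δ = 0!·8!·4!/13! = 1/6435; Racah Σ t=0..0: t=0:+1/34560 = 1/34560; ⇒ 3j(4 2 6; 2 2 -4)² = 14/429, sgn +1
B: Δ = 0!·8!·4!/13! = 1/6435; Racah Σ t=0..0: t=0:+1/120960 = 1/120960; ⇒ 3j(4 2 6; -3 -2 5)² = 2/39, sgn -1
I_A²/I_B² = (14/429)/(2/39) = 7/11

7/11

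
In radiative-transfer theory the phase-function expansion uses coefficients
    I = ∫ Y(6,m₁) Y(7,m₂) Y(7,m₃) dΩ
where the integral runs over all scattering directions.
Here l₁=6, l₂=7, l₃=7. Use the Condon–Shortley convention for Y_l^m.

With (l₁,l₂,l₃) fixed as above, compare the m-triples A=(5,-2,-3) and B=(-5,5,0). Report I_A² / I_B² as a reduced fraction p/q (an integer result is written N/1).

Shared (l₁,l₂,l₃)=(6,7,7): N and (l;000)² cancel in I_A²/I_B².
A: Δ = 6!·6!·8!/21! = 1/2444321880; Racah Σ t=0..1: t=0:+1/62208000 t=1:−1/49766400 = -1/248832000; ⇒ 3j(6 7 7; 5 -2 -3)² = 21/20995, sgn -1
B: Δ = 6!·6!·8!/21! = 1/2444321880; Racah Σ t=5..6: t=5:−1/435456000 t=6:+1/124416000 = 1/174182400; ⇒ 3j(6 7 7; -5 5 0)² = 55/4199, sgn -1
I_A²/I_B² = (21/20995)/(55/4199) = 21/275

21/275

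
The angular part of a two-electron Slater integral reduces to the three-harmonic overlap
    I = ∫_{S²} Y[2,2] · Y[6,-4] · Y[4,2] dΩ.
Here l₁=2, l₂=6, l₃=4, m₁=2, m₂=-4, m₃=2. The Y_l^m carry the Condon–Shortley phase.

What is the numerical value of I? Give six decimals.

0.230476

Rules hold: Σm=0, L=12 even, 4≤4≤8.
N = 5·13·9 = 585
Δ = 4!·0!·8!/13! = 1/6435
Racah Σ t=2..2: t=2:+1/2304 = 1/2304
⇒ 3j(2 6 4; 0 0 0)² = 5/143, sgn +1
Racah Σ t=0..0: t=0:+1/34560 = 1/34560
⇒ 3j(2 6 4; 2 -4 2)² = 14/429, sgn +1
4πI² = N·(3j₀)²·(3jₘ)² = 1050/1573
I = +1·√(0.667514/4π) = 0.23047581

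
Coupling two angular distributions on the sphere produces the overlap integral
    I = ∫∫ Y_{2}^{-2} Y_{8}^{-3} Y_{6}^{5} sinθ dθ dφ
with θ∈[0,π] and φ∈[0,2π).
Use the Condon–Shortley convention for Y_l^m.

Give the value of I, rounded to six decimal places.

Rules hold: Σm=0, L=16 even, 6≤6≤10.
N = 5·17·13 = 1105
Δ = 4!·0!·12!/17! = 1/30940
Racah Σ t=2..2: t=2:+1/2073600 = 1/2073600
⇒ 3j(2 8 6; 0 0 0)² = 28/1105, sgn +1
Racah Σ t=4..4: t=4:+1/958003200 = 1/958003200
⇒ 3j(2 8 6; -2 -3 5)² = 1/6188, sgn -1
4πI² = N·(3j₀)²·(3jₘ)² = 1/221
I = -1·√(0.00452489/4π) = -0.01897575

-0.018976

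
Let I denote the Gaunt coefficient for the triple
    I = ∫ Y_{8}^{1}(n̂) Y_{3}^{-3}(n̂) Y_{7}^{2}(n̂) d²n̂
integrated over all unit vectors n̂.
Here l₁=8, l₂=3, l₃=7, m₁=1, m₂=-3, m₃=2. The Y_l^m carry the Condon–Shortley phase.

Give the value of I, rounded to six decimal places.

Checks pass: Σm=0; 18 even; l₃=7∈[5,11].
(2·8+1)(2·3+1)(2·7+1) = 1785
Δ: 4! 12! 2! / 19! → 1/5290740
sum: t=1:−1/7257600 t=2:+1/2073600 t=3:−1/7257600 = 1/4838400
3j²(8 3 7; 0 0 0) = Δ·Π!·Σ² = 252/20995  (sign -1)
sum: t=0:+1/29030400 = 1/29030400
3j²(8 3 7; 1 -3 2) = Δ·Π!·Σ² = 54/4199  (sign -1)
combine: 4πI² = 1785·252/20995·54/4199 = 285768/1037153
take √, sign +1: I = 0.14807456

0.148075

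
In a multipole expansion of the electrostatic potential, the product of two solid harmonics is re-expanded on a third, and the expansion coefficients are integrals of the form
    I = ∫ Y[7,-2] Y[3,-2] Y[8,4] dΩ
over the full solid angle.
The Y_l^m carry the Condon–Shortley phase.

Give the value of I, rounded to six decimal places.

Rules hold: Σm=0, L=18 even, 4≤8≤10.
N = 15·7·17 = 1785
Δ = 2!·12!·4!/19! = 1/5290740
Racah Σ t=0..2: t=0:+1/7257600 t=1:−1/2073600 t=2:+1/7257600 = -1/4838400
⇒ 3j(7 3 8; 0 0 0)² = 252/20995, sgn -1
Racah Σ t=0..1: t=0:+1/26127360 t=1:−1/23224320 = -1/209018880
⇒ 3j(7 3 8; -2 -2 4)² = 275/1058148, sgn -1
4πI² = N·(3j₀)²·(3jₘ)² = 5775/1037153
I = +1·√(0.00556813/4π) = 0.02104988

0.021050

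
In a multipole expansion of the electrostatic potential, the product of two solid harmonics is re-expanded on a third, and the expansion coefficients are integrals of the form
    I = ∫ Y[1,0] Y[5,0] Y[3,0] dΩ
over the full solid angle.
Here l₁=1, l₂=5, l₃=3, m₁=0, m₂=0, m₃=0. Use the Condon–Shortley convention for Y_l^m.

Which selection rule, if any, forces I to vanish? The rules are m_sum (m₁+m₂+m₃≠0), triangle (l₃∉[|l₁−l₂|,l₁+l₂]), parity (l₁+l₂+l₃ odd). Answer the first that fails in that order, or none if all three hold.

azimuthal sum: 0 + 0 + 0 = 0  ✓
4 ≤ 3 ≤ 6 (triangle on l)  ✗
L = 1 + 5 + 3 = 9 (odd)

triangle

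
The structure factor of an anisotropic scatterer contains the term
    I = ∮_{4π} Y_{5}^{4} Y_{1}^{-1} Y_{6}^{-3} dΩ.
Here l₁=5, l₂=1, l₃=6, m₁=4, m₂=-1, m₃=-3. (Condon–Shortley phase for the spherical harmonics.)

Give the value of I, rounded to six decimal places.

-0.070770

Rules hold: Σm=0, L=12 even, 4≤6≤6.
N = 11·3·13 = 429
Δ = 0!·10!·2!/13! = 1/858
Racah Σ t=0..0: t=0:+1/14400 = 1/14400
⇒ 3j(5 1 6; 0 0 0)² = 6/143, sgn +1
Racah Σ t=0..0: t=0:+1/725760 = 1/725760
⇒ 3j(5 1 6; 4 -1 -3)² = 1/286, sgn -1
4πI² = N·(3j₀)²·(3jₘ)² = 9/143
I = -1·√(0.0629371/4π) = -0.07076985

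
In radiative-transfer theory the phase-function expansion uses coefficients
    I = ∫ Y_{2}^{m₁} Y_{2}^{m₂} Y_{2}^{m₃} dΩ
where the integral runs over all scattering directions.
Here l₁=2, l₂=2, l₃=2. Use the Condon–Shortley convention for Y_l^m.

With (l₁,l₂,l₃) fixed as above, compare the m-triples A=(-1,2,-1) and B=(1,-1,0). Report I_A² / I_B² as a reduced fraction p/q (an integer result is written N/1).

6/1

Shared (l₁,l₂,l₃)=(2,2,2): N and (l;000)² cancel in I_A²/I_B².
A: Δ = 2!·2!·2!/7! = 1/630; Racah Σ t=2..2: t=2:+1/4 = 1/4; ⇒ 3j(2 2 2; -1 2 -1)² = 3/35, sgn -1
B: Δ = 2!·2!·2!/7! = 1/630; Racah Σ t=0..1: t=0:+1/2 t=1:−1/4 = 1/4; ⇒ 3j(2 2 2; 1 -1 0)² = 1/70, sgn +1
I_A²/I_B² = (3/35)/(1/70) = 6/1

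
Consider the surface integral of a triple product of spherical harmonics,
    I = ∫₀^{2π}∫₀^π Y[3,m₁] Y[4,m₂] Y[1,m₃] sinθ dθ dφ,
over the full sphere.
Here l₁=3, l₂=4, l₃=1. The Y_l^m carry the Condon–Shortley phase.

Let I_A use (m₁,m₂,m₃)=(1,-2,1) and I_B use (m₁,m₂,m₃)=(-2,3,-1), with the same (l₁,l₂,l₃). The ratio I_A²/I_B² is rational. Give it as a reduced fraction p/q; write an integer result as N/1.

5/7

Same 3,4,1: normalisation and zero-m 3j drop out of the ratio.
A: Δ: 6! 0! 2! / 9! → 1/252; sum: t=2:+1/96 = 1/96; 3j²(3 4 1; 1 -2 1) = Δ·Π!·Σ² = 5/84  (sign +1)
B: Δ: 6! 0! 2! / 9! → 1/252; sum: t=5:−1/240 = -1/240; 3j²(3 4 1; -2 3 -1) = Δ·Π!·Σ² = 1/12  (sign -1)
I_A²/I_B² = (5/84)/(1/12) = 5/7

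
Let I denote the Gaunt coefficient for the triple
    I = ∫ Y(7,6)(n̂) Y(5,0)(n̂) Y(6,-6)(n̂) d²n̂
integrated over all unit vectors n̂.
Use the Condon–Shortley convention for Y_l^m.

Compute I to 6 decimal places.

0.168277

Rules hold: Σm=0, L=18 even, 2≤6≤12.
N = 15·11·13 = 2145
Δ = 6!·8!·4!/19! = 1/174594420
Racah Σ t=1..5: t=1:−1/4147200 t=2:+1/207360 t=3:−1/82944 t=4:+1/207360 t=5:−1/4147200 = -1/345600
⇒ 3j(7 5 6; 0 0 0)² = 420/46189, sgn -1
Racah Σ t=1..1: t=1:−1/116121600 = -1/116121600
⇒ 3j(7 5 6; 6 0 -6)² = 165/9044, sgn -1
4πI² = N·(3j₀)²·(3jₘ)² = 37125/104329
I = +1·√(0.355845/4π) = 0.16827739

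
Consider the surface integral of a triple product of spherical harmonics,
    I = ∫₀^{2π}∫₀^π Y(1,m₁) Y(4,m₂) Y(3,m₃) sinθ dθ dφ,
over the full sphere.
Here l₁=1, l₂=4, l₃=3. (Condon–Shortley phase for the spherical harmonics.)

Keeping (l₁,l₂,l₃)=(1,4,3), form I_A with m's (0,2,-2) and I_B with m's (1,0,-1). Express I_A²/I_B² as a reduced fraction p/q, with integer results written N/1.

l's match ⇒ only the (l;m) 3-j factors differ between A and B.
A: triangle coeff Δ(1,4,3) = 1/252; Σ_t [1,1]: t=1:−1/120 = -1/120; (3j)²=1/21 [(1 4 3; 0 2 -2)], sign=+1
B: triangle coeff Δ(1,4,3) = 1/252; Σ_t [0,0]: t=0:+1/96 = 1/96; (3j)²=1/42 [(1 4 3; 1 0 -1)], sign=+1
I_A²/I_B² = (1/21)/(1/42) = 2/1

2/1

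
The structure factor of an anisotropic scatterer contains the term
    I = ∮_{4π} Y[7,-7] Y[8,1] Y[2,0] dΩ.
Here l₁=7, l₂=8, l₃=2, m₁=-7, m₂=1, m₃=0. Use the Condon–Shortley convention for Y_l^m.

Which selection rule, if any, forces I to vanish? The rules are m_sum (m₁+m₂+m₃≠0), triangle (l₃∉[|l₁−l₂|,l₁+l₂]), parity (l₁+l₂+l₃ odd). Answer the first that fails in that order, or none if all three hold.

Σmᵢ = -6  ✗
l₃∈[|l₁−l₂|,l₁+l₂]=[1,15], have l₃=2
Σlᵢ = 17 ⇒ odd

m_sum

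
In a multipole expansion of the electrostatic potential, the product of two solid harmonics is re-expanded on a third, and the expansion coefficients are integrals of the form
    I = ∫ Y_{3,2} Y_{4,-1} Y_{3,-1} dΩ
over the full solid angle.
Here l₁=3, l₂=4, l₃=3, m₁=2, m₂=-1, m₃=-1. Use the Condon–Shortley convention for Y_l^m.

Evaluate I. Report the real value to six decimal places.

0.145070

Checks pass: Σm=0; 10 even; l₃=3∈[1,7].
(2·3+1)(2·4+1)(2·3+1) = 441
Δ: 4! 2! 4! / 11! → 1/34650
sum: t=1:−1/72 t=2:+1/16 t=3:−1/72 = 5/144
3j²(3 4 3; 0 0 0) = Δ·Π!·Σ² = 2/77  (sign -1)
sum: t=0:+1/144 t=1:−1/48 = -1/72
3j²(3 4 3; 2 -1 -1) = Δ·Π!·Σ² = 16/693  (sign -1)
combine: 4πI² = 441·2/77·16/693 = 32/121
take √, sign +1: I = 0.14506992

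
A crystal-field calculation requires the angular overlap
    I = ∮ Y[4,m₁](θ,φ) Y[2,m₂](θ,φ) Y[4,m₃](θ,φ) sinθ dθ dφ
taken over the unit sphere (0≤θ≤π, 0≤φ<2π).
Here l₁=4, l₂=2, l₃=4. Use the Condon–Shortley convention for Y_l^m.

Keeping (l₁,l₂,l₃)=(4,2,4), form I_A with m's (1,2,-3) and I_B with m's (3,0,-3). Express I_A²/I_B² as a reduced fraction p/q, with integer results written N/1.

54/7

Same 4,2,4: normalisation and zero-m 3j drop out of the ratio.
A: Δ: 2! 6! 2! / 11! → 1/13860; sum: t=2:+1/480 = 1/480; 3j²(4 2 4; 1 2 -3) = Δ·Π!·Σ² = 3/110  (sign -1)
B: Δ: 2! 6! 2! / 11! → 1/13860; sum: t=0:+1/480 t=1:−1/720 = 1/1440; 3j²(4 2 4; 3 0 -3) = Δ·Π!·Σ² = 7/1980  (sign -1)
I_A²/I_B² = (3/110)/(7/1980) = 54/7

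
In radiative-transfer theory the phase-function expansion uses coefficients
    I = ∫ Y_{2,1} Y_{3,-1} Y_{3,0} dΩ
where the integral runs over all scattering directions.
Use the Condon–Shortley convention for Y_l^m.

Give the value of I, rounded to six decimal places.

Rules hold: Σm=0, L=8 even, 1≤3≤5.
N = 5·7·7 = 245
Δ = 2!·2!·4!/9! = 1/3780
Racah Σ t=0..2: t=0:+1/24 t=1:−1/4 t=2:+1/24 = -1/6
⇒ 3j(2 3 3; 0 0 0)² = 4/105, sgn +1
Racah Σ t=0..1: t=0:+1/8 t=1:−1/12 = 1/24
⇒ 3j(2 3 3; 1 -1 0)² = 1/210, sgn -1
4πI² = N·(3j₀)²·(3jₘ)² = 2/45
I = -1·√(0.0444444/4π) = -0.05947080

-0.059471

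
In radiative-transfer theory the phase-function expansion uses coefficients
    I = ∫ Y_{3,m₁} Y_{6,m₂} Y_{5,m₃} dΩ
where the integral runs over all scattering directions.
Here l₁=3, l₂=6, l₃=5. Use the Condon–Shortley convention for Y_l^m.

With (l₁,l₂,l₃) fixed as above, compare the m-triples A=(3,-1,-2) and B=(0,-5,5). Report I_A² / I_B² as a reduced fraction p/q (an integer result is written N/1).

49/99

Same 3,6,5: normalisation and zero-m 3j drop out of the ratio.
A: Δ: 4! 2! 8! / 15! → 1/675675; sum: t=0:+1/34560 = 1/34560; 3j²(3 6 5; 3 -1 -2) = Δ·Π!·Σ² = 7/429  (sign -1)
B: Δ: 4! 2! 8! / 15! → 1/675675; sum: t=1:−1/483840 = -1/483840; 3j²(3 6 5; 0 -5 5) = Δ·Π!·Σ² = 3/91  (sign -1)
I_A²/I_B² = (7/429)/(3/91) = 49/99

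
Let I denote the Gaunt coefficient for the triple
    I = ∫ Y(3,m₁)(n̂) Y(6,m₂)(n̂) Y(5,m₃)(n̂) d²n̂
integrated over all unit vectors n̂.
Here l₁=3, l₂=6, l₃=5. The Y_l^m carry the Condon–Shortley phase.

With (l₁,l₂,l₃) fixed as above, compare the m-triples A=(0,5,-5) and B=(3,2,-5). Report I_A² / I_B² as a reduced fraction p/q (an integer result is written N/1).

Same 3,6,5: normalisation and zero-m 3j drop out of the ratio.
A: Δ: 4! 2! 8! / 15! → 1/675675; sum: t=3:−1/483840 = -1/483840; 3j²(3 6 5; 0 5 -5) = Δ·Π!·Σ² = 3/91  (sign -1)
B: Δ: 4! 2! 8! / 15! → 1/675675; sum: t=0:+1/1935360 = 1/1935360; 3j²(3 6 5; 3 2 -5) = Δ·Π!·Σ² = 1/1001  (sign +1)
I_A²/I_B² = (3/91)/(1/1001) = 33/1

33/1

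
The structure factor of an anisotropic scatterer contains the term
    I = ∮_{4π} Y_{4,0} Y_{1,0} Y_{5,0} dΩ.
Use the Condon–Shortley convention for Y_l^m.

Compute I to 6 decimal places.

Checks pass: Σm=0; 10 even; l₃=5∈[3,5].
(2·4+1)(2·1+1)(2·5+1) = 297
Δ: 0! 8! 2! / 11! → 1/495
sum: t=0:+1/576 = 1/576
3j²(4 1 5; 0 0 0) = Δ·Π!·Σ² = 5/99  (sign -1)
(m-triple is (0,0,0) — same symbol as above.)
combine: 4πI² = 297·5/99·5/99 = 25/33
take √, sign +1: I = 0.24553200

0.245532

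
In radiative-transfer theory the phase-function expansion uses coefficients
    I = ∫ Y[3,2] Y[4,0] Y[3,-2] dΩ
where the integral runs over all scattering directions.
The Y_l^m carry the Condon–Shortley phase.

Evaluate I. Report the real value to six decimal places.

Rules hold: Σm=0, L=10 even, 1≤3≤7.
N = 7·9·7 = 441
Δ = 4!·2!·4!/11! = 1/34650
Racah Σ t=1..3: t=1:−1/72 t=2:+1/16 t=3:−1/72 = 5/144
⇒ 3j(3 4 3; 0 0 0)² = 2/77, sgn -1
Racah Σ t=0..1: t=0:+1/576 t=1:−1/72 = -7/576
⇒ 3j(3 4 3; 2 0 -2)² = 7/198, sgn +1
4πI² = N·(3j₀)²·(3jₘ)² = 49/121
I = -1·√(0.404959/4π) = -0.17951487

-0.179515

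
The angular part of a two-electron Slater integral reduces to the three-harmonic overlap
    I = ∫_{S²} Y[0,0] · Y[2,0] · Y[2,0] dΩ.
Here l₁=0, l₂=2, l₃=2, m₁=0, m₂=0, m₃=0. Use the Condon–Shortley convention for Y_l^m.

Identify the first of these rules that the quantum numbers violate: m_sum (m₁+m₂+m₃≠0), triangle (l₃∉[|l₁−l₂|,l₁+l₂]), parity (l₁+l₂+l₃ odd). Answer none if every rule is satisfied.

none

Σmᵢ = 0  ✓
l₃∈[|l₁−l₂|,l₁+l₂]=[2,2], have l₃=2  ✓
Σlᵢ = 4 ⇒ even  ✓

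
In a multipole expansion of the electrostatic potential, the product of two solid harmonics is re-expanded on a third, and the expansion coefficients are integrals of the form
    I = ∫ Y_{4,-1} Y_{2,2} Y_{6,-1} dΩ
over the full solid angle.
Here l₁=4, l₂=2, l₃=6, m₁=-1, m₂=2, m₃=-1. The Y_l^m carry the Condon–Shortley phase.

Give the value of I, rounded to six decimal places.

-0.094091

Checks pass: Σm=0; 12 even; l₃=6∈[2,6].
(2·4+1)(2·2+1)(2·6+1) = 585
Δ: 0! 8! 4! / 13! → 1/6435
sum: t=0:+1/2304 = 1/2304
3j²(4 2 6; 0 0 0) = Δ·Π!·Σ² = 5/143  (sign +1)
sum: t=0:+1/17280 = 1/17280
3j²(4 2 6; -1 2 -1) = Δ·Π!·Σ² = 7/1287  (sign -1)
combine: 4πI² = 585·5/143·7/1287 = 175/1573
take √, sign -1: I = -0.09409136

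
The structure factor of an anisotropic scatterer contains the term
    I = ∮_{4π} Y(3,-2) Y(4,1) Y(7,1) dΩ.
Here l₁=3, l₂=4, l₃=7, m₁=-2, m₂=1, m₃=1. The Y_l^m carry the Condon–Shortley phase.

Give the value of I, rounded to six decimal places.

m-sum 0 ✓  L=14 even ✓  1≤7≤7 ✓
Π(2lᵢ+1) = 7×9×15 = 945
triangle coeff Δ(3,4,7) = 1/45045
Σ_t [0,0]: t=0:+1/20736 = 1/20736
(3j)²=35/1287 [(3 4 7; 0 0 0)], sign=-1
Σ_t [0,0]: t=0:+1/86400 = 1/86400
(3j)²=16/2145 [(3 4 7; -2 1 1)], sign=+1
⇒ 4πI² = 3920/20449
I = (-1)√(3920/20449/(4π)) = -0.12350998

-0.123510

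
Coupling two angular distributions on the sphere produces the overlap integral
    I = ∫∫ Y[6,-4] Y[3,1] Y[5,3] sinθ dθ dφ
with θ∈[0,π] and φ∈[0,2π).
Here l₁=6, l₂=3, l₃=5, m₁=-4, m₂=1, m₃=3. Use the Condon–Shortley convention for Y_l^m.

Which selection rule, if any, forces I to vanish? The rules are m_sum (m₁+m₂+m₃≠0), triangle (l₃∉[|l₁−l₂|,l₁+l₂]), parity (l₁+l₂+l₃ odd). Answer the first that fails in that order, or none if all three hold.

none

Σmᵢ = 0  ✓
l₃∈[|l₁−l₂|,l₁+l₂]=[3,9], have l₃=5  ✓
Σlᵢ = 14 ⇒ even  ✓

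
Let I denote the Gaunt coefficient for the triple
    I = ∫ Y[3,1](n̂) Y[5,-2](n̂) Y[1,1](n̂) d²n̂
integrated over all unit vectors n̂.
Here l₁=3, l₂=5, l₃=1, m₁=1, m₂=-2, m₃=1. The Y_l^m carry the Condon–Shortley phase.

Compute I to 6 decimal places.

|3−5|≤1≤3+5 violated ⇒ I = 0

0.000000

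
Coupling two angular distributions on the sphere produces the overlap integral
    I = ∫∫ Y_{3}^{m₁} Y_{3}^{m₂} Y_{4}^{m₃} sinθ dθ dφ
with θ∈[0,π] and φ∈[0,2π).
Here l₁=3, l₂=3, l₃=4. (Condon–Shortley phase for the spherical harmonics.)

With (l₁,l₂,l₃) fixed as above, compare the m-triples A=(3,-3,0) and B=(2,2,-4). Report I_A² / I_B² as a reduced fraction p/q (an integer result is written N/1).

9/70

Shared (l₁,l₂,l₃)=(3,3,4): N and (l;000)² cancel in I_A²/I_B².
A: Δ = 2!·4!·4!/11! = 1/34650; Racah Σ t=0..0: t=0:+1/1152 = 1/1152; ⇒ 3j(3 3 4; 3 -3 0)² = 1/154, sgn +1
B: Δ = 2!·4!·4!/11! = 1/34650; Racah Σ t=1..1: t=1:−1/576 = -1/576; ⇒ 3j(3 3 4; 2 2 -4)² = 5/99, sgn -1
I_A²/I_B² = (1/154)/(5/99) = 9/70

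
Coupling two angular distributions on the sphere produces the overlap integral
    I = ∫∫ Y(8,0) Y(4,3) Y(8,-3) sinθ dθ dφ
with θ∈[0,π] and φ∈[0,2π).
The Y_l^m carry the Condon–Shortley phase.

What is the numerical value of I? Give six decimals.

Checks pass: Σm=0; 20 even; l₃=8∈[4,12].
(2·8+1)(2·4+1)(2·8+1) = 2601
Δ: 4! 12! 4! / 21! → 1/185175900
sum: t=0:+1/557383680 t=1:−1/21772800 t=2:+1/8294400 t=3:−1/21772800 t=4:+1/557383680 = 1/30965760
3j²(8 4 8; 0 0 0) = Δ·Π!·Σ² = 36/4199  (sign +1)
sum: t=3:−1/87091200 t=4:+1/139345920 = -1/232243200
3j²(8 4 8; 0 3 -3) = Δ·Π!·Σ² = 33/8398  (sign +1)
combine: 4πI² = 2601·36/4199·33/8398 = 5346/61009
take √, sign +1: I = 0.08350502

0.083505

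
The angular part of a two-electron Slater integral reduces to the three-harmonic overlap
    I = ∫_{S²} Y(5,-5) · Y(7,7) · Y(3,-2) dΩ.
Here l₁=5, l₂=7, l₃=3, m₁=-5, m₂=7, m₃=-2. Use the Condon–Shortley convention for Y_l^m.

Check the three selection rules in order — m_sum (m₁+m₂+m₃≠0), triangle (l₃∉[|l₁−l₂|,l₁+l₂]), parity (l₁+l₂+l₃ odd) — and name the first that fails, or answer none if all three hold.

m₁+m₂+m₃ = -5 + 7 − 2 = 0  ✓
triangle: |5−7|=2 ≤ l₃=3 ≤ 5+7=12  ✓
parity: l₁+l₂+l₃ = 15 is odd  ✗

parity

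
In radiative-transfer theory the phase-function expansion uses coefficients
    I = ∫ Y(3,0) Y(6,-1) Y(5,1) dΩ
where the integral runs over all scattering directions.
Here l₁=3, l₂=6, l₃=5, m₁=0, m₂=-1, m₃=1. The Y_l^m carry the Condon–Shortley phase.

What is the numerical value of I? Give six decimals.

Checks pass: Σm=0; 14 even; l₃=5∈[3,9].
(2·3+1)(2·6+1)(2·5+1) = 1001
Δ: 4! 2! 8! / 15! → 1/675675
sum: t=1:−1/8640 t=2:+1/2304 t=3:−1/8640 = 7/34560
3j²(3 6 5; 0 0 0) = Δ·Π!·Σ² = 7/429  (sign -1)
sum: t=1:−1/6912 t=2:+1/2880 t=3:−1/17280 = 1/6912
3j²(3 6 5; 0 -1 1) = Δ·Π!·Σ² = 5/429  (sign +1)
combine: 4πI² = 1001·7/429·5/429 = 245/1287
take √, sign -1: I = -0.12308038

-0.123080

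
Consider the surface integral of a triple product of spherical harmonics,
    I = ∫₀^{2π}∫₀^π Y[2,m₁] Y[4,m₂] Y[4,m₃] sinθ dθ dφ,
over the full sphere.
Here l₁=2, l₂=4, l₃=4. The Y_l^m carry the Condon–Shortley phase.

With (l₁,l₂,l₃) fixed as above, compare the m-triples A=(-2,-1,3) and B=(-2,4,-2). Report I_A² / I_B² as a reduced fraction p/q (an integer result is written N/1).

Same 2,4,4: normalisation and zero-m 3j drop out of the ratio.
A: Δ: 2! 2! 6! / 11! → 1/13860; sum: t=2:+1/480 = 1/480; 3j²(2 4 4; -2 -1 3) = Δ·Π!·Σ² = 3/110  (sign -1)
B: Δ: 2! 2! 6! / 11! → 1/13860; sum: t=2:+1/2880 = 1/2880; 3j²(2 4 4; -2 4 -2) = Δ·Π!·Σ² = 2/165  (sign +1)
I_A²/I_B² = (3/110)/(2/165) = 9/4

9/4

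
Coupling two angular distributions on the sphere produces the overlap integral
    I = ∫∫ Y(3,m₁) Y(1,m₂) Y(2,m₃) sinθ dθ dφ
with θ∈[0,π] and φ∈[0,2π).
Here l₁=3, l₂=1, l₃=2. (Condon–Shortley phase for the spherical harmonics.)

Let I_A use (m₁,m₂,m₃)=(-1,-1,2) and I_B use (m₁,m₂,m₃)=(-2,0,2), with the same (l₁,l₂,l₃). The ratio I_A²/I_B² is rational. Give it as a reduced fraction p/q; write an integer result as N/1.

Same 3,1,2: normalisation and zero-m 3j drop out of the ratio.
A: Δ: 2! 4! 0! / 7! → 1/105; sum: t=0:+1/48 = 1/48; 3j²(3 1 2; -1 -1 2) = Δ·Π!·Σ² = 1/105  (sign +1)
B: Δ: 2! 4! 0! / 7! → 1/105; sum: t=1:−1/24 = -1/24; 3j²(3 1 2; -2 0 2) = Δ·Π!·Σ² = 1/21  (sign -1)
I_A²/I_B² = (1/105)/(1/21) = 1/5

1/5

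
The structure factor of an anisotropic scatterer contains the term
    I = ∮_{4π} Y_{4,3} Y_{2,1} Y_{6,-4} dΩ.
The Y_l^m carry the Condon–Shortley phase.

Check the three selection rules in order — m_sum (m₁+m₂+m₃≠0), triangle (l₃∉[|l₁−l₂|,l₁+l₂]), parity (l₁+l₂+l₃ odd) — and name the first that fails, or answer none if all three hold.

azimuthal sum: 3 + 1 − 4 = 0  ✓
2 ≤ 6 ≤ 6 (triangle on l)  ✓
L = 4 + 2 + 6 = 12 (even)  ✓

none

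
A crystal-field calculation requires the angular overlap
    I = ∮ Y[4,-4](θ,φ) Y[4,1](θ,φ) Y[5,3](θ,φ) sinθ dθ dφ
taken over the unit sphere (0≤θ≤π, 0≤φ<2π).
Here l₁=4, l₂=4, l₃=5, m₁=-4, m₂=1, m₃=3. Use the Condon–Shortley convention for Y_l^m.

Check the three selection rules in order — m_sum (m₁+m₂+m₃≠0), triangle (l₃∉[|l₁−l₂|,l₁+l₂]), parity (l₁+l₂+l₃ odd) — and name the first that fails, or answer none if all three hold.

parity

m₁+m₂+m₃ = -4 + 1 + 3 = 0  ✓
triangle: |4−4|=0 ≤ l₃=5 ≤ 4+4=8  ✓
parity: l₁+l₂+l₃ = 13 is odd  ✗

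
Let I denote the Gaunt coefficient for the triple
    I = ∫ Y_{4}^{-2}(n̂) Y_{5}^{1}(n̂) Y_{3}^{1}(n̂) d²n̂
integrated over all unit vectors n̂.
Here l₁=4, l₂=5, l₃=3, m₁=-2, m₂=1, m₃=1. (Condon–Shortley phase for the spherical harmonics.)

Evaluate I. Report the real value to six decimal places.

0.106335

m-sum 0 ✓  L=12 even ✓  1≤3≤9 ✓
Π(2lᵢ+1) = 9×11×7 = 693
triangle coeff Δ(4,5,3) = 1/180180
Σ_t [2,4]: t=2:+1/576 t=3:−1/144 t=4:+1/576 = -1/288
(3j)²=20/1001 [(4 5 3; 0 0 0)], sign=+1
Σ_t [4,6]: t=4:+1/384 t=5:−1/720 t=6:+1/34560 = 43/34560
(3j)²=1849/180180 [(4 5 3; -2 1 1)], sign=+1
⇒ 4πI² = 1849/13013
I = (+1)√(1849/13013/(4π)) = 0.10633465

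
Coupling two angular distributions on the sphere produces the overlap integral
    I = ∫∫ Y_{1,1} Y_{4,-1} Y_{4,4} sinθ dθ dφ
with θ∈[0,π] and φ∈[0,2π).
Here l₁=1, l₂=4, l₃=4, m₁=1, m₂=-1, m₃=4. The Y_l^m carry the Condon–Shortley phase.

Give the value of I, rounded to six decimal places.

0.000000

1 − 1 + 4 = 4 ≠ 0: azimuthal integral kills it; I = 0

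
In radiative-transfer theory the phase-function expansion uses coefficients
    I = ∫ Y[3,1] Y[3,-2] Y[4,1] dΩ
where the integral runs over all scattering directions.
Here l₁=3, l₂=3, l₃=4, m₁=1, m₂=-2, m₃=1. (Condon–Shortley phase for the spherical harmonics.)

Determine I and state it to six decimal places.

Checks pass: Σm=0; 10 even; l₃=4∈[0,6].
(2·3+1)(2·3+1)(2·4+1) = 441
Δ: 2! 4! 4! / 11! → 1/34650
sum: t=0:+1/72 t=1:−1/16 t=2:+1/72 = -5/144
3j²(3 3 4; 0 0 0) = Δ·Π!·Σ² = 2/77  (sign -1)
sum: t=0:+1/48 t=1:−1/144 = 1/72
3j²(3 3 4; 1 -2 1) = Δ·Π!·Σ² = 16/693  (sign -1)
combine: 4πI² = 441·2/77·16/693 = 32/121
take √, sign +1: I = 0.14506992

0.145070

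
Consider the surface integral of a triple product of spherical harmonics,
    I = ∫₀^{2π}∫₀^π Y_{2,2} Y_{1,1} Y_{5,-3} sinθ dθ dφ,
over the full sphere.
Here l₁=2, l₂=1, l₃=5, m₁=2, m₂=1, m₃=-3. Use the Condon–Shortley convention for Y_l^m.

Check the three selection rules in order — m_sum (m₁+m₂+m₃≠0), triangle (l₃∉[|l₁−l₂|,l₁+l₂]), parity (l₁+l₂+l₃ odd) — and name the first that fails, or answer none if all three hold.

m₁+m₂+m₃ = 2 + 1 − 3 = 0  ✓
triangle: |2−1|=1 ≤ l₃=5 ≤ 2+1=3  ✗
parity: l₁+l₂+l₃ = 8 is even

triangle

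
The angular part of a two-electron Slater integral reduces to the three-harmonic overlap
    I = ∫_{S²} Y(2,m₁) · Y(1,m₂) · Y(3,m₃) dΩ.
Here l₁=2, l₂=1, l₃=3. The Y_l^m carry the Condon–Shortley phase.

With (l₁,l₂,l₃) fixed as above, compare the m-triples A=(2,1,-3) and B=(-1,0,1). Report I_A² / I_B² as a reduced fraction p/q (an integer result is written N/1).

l's match ⇒ only the (l;m) 3-j factors differ between A and B.
A: triangle coeff Δ(2,1,3) = 1/105; Σ_t [0,0]: t=0:+1/48 = 1/48; (3j)²=1/7 [(2 1 3; 2 1 -3)], sign=+1
B: triangle coeff Δ(2,1,3) = 1/105; Σ_t [0,0]: t=0:+1/6 = 1/6; (3j)²=8/105 [(2 1 3; -1 0 1)], sign=+1
I_A²/I_B² = (1/7)/(8/105) = 15/8

15/8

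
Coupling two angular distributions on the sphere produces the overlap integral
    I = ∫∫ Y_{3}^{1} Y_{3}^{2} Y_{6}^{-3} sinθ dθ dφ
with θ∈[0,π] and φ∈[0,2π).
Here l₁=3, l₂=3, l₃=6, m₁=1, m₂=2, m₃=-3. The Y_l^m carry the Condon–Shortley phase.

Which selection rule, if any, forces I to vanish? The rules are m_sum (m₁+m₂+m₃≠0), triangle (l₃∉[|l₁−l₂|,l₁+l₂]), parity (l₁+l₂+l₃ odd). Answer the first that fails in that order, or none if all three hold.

none

azimuthal sum: 1 + 2 − 3 = 0  ✓
0 ≤ 6 ≤ 6 (triangle on l)  ✓
L = 3 + 3 + 6 = 12 (even)  ✓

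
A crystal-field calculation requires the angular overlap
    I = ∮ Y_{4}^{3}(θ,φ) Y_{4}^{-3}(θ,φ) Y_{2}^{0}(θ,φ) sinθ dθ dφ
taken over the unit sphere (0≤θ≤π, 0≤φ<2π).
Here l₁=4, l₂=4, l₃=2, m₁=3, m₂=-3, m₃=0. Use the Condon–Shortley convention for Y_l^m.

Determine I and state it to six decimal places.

Rules hold: Σm=0, L=10 even, 0≤2≤8.
N = 9·9·5 = 405
Δ = 6!·2!·2!/11! = 1/13860
Racah Σ t=2..4: t=2:+1/192 t=3:−1/36 t=4:+1/192 = -5/288
⇒ 3j(4 4 2; 0 0 0)² = 20/693, sgn -1
Racah Σ t=0..1: t=0:+1/720 t=1:−1/480 = -1/1440
⇒ 3j(4 4 2; 3 -3 0)² = 7/1980, sgn -1
4πI² = N·(3j₀)²·(3jₘ)² = 5/121
I = +1·√(0.0413223/4π) = 0.05734392

0.057344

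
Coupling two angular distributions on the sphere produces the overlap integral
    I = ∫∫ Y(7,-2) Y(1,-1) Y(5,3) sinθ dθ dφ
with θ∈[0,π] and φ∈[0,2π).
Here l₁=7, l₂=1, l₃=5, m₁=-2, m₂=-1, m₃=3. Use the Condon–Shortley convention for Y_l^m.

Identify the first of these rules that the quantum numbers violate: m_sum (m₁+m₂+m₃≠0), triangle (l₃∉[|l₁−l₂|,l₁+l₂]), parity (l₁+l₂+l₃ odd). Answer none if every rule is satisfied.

triangle

azimuthal sum: -2 − 1 + 3 = 0  ✓
6 ≤ 5 ≤ 8 (triangle on l)  ✗
L = 7 + 1 + 5 = 13 (odd)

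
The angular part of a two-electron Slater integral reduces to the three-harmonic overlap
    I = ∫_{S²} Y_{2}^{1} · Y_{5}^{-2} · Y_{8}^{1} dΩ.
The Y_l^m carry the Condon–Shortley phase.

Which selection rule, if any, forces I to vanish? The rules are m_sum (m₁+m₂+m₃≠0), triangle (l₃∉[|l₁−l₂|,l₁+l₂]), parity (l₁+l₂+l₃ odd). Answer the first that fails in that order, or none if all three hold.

triangle

m₁+m₂+m₃ = 1 − 2 + 1 = 0  ✓
triangle: |2−5|=3 ≤ l₃=8 ≤ 2+5=7  ✗
parity: l₁+l₂+l₃ = 15 is odd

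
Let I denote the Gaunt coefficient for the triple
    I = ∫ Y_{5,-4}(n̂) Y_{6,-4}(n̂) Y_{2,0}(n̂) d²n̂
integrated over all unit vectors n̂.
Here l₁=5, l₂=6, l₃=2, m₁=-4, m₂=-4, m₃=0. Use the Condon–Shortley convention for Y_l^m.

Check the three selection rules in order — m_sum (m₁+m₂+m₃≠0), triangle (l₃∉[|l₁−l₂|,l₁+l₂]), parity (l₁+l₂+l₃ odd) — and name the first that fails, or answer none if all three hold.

m_sum

m₁+m₂+m₃ = -4 − 4 + 0 = -8  ✗
triangle: |5−6|=1 ≤ l₃=2 ≤ 5+6=11
parity: l₁+l₂+l₃ = 13 is odd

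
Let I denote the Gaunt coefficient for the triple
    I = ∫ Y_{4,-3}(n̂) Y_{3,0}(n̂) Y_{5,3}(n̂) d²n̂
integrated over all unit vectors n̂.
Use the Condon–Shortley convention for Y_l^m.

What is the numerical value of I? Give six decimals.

m-sum 0 ✓  L=12 even ✓  1≤5≤7 ✓
Π(2lᵢ+1) = 9×7×11 = 693
triangle coeff Δ(4,3,5) = 1/180180
Σ_t [0,2]: t=0:+1/576 t=1:−1/144 t=2:+1/576 = -1/288
(3j)²=20/1001 [(4 3 5; 0 0 0)], sign=+1
Σ_t [1,2]: t=1:−1/2880 t=2:+1/1440 = 1/2880
(3j)²=7/715 [(4 3 5; -3 0 3)], sign=+1
⇒ 4πI² = 252/1859
I = (+1)√(252/1859/(4π)) = 0.10386175

0.103862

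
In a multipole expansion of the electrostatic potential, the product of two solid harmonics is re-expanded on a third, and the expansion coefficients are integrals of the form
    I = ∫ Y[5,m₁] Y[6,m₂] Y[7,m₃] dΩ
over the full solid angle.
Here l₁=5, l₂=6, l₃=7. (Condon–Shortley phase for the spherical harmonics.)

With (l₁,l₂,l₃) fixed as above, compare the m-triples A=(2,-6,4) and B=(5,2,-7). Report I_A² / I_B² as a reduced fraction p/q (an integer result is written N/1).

Same 5,6,7: normalisation and zero-m 3j drop out of the ratio.
A: Δ: 4! 6! 8! / 19! → 1/174594420; sum: t=0:+1/34836480 = 1/34836480; 3j²(5 6 7; 2 -6 4) = Δ·Π!·Σ² = 275/16796  (sign -1)
B: Δ: 4! 6! 8! / 19! → 1/174594420; sum: t=0:+1/696729600 = 1/696729600; 3j²(5 6 7; 5 2 -7) = Δ·Π!·Σ² = 7/1938  (sign +1)
I_A²/I_B² = (275/16796)/(7/1938) = 825/182

825/182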